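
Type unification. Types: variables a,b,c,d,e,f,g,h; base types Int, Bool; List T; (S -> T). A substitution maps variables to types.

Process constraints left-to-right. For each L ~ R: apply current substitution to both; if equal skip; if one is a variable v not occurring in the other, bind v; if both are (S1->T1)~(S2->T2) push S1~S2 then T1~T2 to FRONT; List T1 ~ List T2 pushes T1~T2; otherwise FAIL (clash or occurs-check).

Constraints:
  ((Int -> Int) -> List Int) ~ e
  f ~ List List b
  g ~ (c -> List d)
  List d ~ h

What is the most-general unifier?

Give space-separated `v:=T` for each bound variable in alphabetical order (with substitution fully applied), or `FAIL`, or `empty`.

Answer: e:=((Int -> Int) -> List Int) f:=List List b g:=(c -> List d) h:=List d

Derivation:
step 1: unify ((Int -> Int) -> List Int) ~ e  [subst: {-} | 3 pending]
  bind e := ((Int -> Int) -> List Int)
step 2: unify f ~ List List b  [subst: {e:=((Int -> Int) -> List Int)} | 2 pending]
  bind f := List List b
step 3: unify g ~ (c -> List d)  [subst: {e:=((Int -> Int) -> List Int), f:=List List b} | 1 pending]
  bind g := (c -> List d)
step 4: unify List d ~ h  [subst: {e:=((Int -> Int) -> List Int), f:=List List b, g:=(c -> List d)} | 0 pending]
  bind h := List d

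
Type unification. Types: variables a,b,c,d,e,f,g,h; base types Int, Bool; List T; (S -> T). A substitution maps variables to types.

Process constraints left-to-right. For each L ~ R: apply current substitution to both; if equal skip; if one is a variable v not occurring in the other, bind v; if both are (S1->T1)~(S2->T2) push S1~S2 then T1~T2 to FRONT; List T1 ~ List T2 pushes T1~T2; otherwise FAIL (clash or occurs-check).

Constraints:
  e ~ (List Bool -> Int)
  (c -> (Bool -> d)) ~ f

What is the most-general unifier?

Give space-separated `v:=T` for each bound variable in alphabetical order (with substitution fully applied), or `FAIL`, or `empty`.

Answer: e:=(List Bool -> Int) f:=(c -> (Bool -> d))

Derivation:
step 1: unify e ~ (List Bool -> Int)  [subst: {-} | 1 pending]
  bind e := (List Bool -> Int)
step 2: unify (c -> (Bool -> d)) ~ f  [subst: {e:=(List Bool -> Int)} | 0 pending]
  bind f := (c -> (Bool -> d))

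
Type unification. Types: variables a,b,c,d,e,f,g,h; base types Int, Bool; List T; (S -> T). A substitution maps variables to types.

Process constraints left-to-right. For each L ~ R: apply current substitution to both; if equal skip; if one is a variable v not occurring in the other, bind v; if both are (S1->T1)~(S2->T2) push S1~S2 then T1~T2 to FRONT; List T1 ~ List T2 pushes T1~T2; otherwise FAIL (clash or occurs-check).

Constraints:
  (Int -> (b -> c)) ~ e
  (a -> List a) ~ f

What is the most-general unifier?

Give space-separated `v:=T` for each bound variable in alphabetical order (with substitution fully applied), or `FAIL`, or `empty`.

Answer: e:=(Int -> (b -> c)) f:=(a -> List a)

Derivation:
step 1: unify (Int -> (b -> c)) ~ e  [subst: {-} | 1 pending]
  bind e := (Int -> (b -> c))
step 2: unify (a -> List a) ~ f  [subst: {e:=(Int -> (b -> c))} | 0 pending]
  bind f := (a -> List a)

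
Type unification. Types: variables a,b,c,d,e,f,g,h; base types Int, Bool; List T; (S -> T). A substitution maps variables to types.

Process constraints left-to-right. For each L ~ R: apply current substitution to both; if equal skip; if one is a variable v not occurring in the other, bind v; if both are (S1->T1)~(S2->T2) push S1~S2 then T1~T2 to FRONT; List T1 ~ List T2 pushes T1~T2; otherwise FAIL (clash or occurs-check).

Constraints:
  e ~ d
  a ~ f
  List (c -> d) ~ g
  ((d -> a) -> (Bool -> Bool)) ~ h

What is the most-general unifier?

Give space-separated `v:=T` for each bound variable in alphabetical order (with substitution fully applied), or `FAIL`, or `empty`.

Answer: a:=f e:=d g:=List (c -> d) h:=((d -> f) -> (Bool -> Bool))

Derivation:
step 1: unify e ~ d  [subst: {-} | 3 pending]
  bind e := d
step 2: unify a ~ f  [subst: {e:=d} | 2 pending]
  bind a := f
step 3: unify List (c -> d) ~ g  [subst: {e:=d, a:=f} | 1 pending]
  bind g := List (c -> d)
step 4: unify ((d -> f) -> (Bool -> Bool)) ~ h  [subst: {e:=d, a:=f, g:=List (c -> d)} | 0 pending]
  bind h := ((d -> f) -> (Bool -> Bool))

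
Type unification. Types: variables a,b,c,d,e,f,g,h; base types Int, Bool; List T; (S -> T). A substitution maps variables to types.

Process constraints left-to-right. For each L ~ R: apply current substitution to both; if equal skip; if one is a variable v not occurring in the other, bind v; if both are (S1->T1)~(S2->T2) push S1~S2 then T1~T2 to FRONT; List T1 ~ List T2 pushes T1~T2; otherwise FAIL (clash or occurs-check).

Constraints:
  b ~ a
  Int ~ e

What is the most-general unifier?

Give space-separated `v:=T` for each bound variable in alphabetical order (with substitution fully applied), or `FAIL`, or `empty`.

step 1: unify b ~ a  [subst: {-} | 1 pending]
  bind b := a
step 2: unify Int ~ e  [subst: {b:=a} | 0 pending]
  bind e := Int

Answer: b:=a e:=Int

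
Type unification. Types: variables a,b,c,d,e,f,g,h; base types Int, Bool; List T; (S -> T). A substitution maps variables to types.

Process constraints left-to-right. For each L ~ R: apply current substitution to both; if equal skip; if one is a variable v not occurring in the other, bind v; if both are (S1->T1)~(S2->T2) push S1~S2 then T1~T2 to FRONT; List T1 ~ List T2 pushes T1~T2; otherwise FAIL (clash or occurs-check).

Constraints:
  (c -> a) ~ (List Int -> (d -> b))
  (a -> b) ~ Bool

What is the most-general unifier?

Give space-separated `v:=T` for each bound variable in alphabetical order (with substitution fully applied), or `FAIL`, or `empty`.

step 1: unify (c -> a) ~ (List Int -> (d -> b))  [subst: {-} | 1 pending]
  -> decompose arrow: push c~List Int, a~(d -> b)
step 2: unify c ~ List Int  [subst: {-} | 2 pending]
  bind c := List Int
step 3: unify a ~ (d -> b)  [subst: {c:=List Int} | 1 pending]
  bind a := (d -> b)
step 4: unify ((d -> b) -> b) ~ Bool  [subst: {c:=List Int, a:=(d -> b)} | 0 pending]
  clash: ((d -> b) -> b) vs Bool

Answer: FAIL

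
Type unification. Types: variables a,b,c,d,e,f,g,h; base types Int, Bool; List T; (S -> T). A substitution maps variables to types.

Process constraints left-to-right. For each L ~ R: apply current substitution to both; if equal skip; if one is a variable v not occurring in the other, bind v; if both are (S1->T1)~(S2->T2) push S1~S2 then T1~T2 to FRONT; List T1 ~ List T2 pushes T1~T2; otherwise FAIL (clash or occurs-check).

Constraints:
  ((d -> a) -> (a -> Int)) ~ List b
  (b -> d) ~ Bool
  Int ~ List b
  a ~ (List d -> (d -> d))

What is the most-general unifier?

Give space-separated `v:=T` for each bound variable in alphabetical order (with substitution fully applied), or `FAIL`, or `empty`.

step 1: unify ((d -> a) -> (a -> Int)) ~ List b  [subst: {-} | 3 pending]
  clash: ((d -> a) -> (a -> Int)) vs List b

Answer: FAIL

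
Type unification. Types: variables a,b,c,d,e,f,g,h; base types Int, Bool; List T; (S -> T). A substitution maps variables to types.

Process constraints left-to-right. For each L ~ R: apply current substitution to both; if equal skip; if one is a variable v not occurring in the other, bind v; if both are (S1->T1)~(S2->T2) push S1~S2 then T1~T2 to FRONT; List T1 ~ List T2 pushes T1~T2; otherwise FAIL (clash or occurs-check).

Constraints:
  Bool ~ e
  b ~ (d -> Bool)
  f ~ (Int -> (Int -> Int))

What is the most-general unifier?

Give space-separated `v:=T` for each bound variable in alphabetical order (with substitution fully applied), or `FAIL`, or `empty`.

step 1: unify Bool ~ e  [subst: {-} | 2 pending]
  bind e := Bool
step 2: unify b ~ (d -> Bool)  [subst: {e:=Bool} | 1 pending]
  bind b := (d -> Bool)
step 3: unify f ~ (Int -> (Int -> Int))  [subst: {e:=Bool, b:=(d -> Bool)} | 0 pending]
  bind f := (Int -> (Int -> Int))

Answer: b:=(d -> Bool) e:=Bool f:=(Int -> (Int -> Int))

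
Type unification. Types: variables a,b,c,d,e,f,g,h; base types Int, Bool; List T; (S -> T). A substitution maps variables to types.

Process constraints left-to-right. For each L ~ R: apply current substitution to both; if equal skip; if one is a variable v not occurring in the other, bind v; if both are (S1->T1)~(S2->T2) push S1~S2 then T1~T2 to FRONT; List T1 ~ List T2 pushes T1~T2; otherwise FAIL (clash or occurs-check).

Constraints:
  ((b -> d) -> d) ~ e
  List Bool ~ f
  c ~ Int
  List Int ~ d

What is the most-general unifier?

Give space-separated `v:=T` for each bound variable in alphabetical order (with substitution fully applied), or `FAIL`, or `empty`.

Answer: c:=Int d:=List Int e:=((b -> List Int) -> List Int) f:=List Bool

Derivation:
step 1: unify ((b -> d) -> d) ~ e  [subst: {-} | 3 pending]
  bind e := ((b -> d) -> d)
step 2: unify List Bool ~ f  [subst: {e:=((b -> d) -> d)} | 2 pending]
  bind f := List Bool
step 3: unify c ~ Int  [subst: {e:=((b -> d) -> d), f:=List Bool} | 1 pending]
  bind c := Int
step 4: unify List Int ~ d  [subst: {e:=((b -> d) -> d), f:=List Bool, c:=Int} | 0 pending]
  bind d := List Int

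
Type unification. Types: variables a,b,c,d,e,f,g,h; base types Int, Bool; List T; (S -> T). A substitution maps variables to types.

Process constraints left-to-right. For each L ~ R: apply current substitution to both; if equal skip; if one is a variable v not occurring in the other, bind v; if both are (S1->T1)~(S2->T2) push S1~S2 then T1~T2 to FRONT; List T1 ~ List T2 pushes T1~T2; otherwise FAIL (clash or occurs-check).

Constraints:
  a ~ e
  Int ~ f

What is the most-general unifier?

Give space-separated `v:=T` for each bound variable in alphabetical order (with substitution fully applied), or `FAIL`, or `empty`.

step 1: unify a ~ e  [subst: {-} | 1 pending]
  bind a := e
step 2: unify Int ~ f  [subst: {a:=e} | 0 pending]
  bind f := Int

Answer: a:=e f:=Int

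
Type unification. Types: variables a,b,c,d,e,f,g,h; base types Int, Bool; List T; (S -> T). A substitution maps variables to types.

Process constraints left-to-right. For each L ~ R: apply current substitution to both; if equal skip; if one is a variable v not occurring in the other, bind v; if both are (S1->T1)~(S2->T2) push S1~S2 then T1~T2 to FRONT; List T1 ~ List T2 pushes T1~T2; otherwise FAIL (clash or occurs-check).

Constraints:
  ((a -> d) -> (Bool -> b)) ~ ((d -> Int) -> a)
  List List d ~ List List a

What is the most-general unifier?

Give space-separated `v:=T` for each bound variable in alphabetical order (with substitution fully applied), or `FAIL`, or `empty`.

step 1: unify ((a -> d) -> (Bool -> b)) ~ ((d -> Int) -> a)  [subst: {-} | 1 pending]
  -> decompose arrow: push (a -> d)~(d -> Int), (Bool -> b)~a
step 2: unify (a -> d) ~ (d -> Int)  [subst: {-} | 2 pending]
  -> decompose arrow: push a~d, d~Int
step 3: unify a ~ d  [subst: {-} | 3 pending]
  bind a := d
step 4: unify d ~ Int  [subst: {a:=d} | 2 pending]
  bind d := Int
step 5: unify (Bool -> b) ~ Int  [subst: {a:=d, d:=Int} | 1 pending]
  clash: (Bool -> b) vs Int

Answer: FAIL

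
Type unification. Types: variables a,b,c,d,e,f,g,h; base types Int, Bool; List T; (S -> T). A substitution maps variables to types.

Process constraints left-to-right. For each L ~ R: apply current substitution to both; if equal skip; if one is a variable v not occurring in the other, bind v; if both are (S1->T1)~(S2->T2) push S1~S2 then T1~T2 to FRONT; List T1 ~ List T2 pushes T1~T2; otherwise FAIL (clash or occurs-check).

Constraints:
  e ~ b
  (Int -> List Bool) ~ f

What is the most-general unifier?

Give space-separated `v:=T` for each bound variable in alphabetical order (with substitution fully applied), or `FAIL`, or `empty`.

Answer: e:=b f:=(Int -> List Bool)

Derivation:
step 1: unify e ~ b  [subst: {-} | 1 pending]
  bind e := b
step 2: unify (Int -> List Bool) ~ f  [subst: {e:=b} | 0 pending]
  bind f := (Int -> List Bool)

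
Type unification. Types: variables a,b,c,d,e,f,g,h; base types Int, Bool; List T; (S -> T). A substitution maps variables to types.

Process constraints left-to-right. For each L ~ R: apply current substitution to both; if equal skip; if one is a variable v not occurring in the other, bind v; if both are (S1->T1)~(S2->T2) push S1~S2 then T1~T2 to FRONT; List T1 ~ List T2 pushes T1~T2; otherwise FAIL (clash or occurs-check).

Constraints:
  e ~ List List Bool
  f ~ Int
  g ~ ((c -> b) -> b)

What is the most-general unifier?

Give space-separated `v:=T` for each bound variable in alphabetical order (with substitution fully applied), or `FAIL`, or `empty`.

step 1: unify e ~ List List Bool  [subst: {-} | 2 pending]
  bind e := List List Bool
step 2: unify f ~ Int  [subst: {e:=List List Bool} | 1 pending]
  bind f := Int
step 3: unify g ~ ((c -> b) -> b)  [subst: {e:=List List Bool, f:=Int} | 0 pending]
  bind g := ((c -> b) -> b)

Answer: e:=List List Bool f:=Int g:=((c -> b) -> b)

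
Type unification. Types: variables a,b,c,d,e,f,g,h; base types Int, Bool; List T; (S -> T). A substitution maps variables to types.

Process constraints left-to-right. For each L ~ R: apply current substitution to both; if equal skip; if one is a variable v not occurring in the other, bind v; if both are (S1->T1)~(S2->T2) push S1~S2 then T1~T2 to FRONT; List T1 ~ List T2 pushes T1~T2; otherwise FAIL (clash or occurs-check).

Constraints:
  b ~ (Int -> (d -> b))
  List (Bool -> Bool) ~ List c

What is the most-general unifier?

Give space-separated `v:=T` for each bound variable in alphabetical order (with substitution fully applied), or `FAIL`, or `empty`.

step 1: unify b ~ (Int -> (d -> b))  [subst: {-} | 1 pending]
  occurs-check fail: b in (Int -> (d -> b))

Answer: FAIL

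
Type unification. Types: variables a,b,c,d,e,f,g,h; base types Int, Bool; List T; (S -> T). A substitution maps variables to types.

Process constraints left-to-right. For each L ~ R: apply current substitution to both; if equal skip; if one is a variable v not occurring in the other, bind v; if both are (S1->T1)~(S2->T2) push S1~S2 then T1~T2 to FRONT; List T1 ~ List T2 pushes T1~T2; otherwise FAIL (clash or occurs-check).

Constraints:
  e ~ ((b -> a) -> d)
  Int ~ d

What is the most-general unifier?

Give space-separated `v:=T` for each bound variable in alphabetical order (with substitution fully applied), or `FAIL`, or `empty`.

step 1: unify e ~ ((b -> a) -> d)  [subst: {-} | 1 pending]
  bind e := ((b -> a) -> d)
step 2: unify Int ~ d  [subst: {e:=((b -> a) -> d)} | 0 pending]
  bind d := Int

Answer: d:=Int e:=((b -> a) -> Int)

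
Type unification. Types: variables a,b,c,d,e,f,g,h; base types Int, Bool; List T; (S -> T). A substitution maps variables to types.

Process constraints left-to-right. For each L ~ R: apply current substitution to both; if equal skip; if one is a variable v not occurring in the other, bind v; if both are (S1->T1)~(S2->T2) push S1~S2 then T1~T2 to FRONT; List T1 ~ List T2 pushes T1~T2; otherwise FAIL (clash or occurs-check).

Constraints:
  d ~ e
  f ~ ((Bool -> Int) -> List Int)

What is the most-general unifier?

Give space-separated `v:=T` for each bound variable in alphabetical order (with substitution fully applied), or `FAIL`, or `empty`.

Answer: d:=e f:=((Bool -> Int) -> List Int)

Derivation:
step 1: unify d ~ e  [subst: {-} | 1 pending]
  bind d := e
step 2: unify f ~ ((Bool -> Int) -> List Int)  [subst: {d:=e} | 0 pending]
  bind f := ((Bool -> Int) -> List Int)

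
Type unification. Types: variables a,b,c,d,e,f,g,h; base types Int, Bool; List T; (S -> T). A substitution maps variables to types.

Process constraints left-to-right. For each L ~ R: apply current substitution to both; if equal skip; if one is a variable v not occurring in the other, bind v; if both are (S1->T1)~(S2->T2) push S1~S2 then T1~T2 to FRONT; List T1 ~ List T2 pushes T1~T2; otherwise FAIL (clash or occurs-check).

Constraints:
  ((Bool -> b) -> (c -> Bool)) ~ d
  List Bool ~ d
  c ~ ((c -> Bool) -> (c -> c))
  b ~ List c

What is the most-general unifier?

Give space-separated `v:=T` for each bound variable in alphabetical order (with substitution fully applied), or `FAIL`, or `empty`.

step 1: unify ((Bool -> b) -> (c -> Bool)) ~ d  [subst: {-} | 3 pending]
  bind d := ((Bool -> b) -> (c -> Bool))
step 2: unify List Bool ~ ((Bool -> b) -> (c -> Bool))  [subst: {d:=((Bool -> b) -> (c -> Bool))} | 2 pending]
  clash: List Bool vs ((Bool -> b) -> (c -> Bool))

Answer: FAIL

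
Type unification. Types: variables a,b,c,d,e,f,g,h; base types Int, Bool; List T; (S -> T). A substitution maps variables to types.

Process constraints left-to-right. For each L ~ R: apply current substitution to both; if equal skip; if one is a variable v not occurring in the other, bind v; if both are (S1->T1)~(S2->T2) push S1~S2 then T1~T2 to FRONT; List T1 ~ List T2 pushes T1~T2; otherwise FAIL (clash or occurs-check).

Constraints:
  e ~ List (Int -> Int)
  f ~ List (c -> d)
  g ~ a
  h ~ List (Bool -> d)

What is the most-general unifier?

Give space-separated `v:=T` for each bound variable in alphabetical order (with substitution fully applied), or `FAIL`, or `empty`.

Answer: e:=List (Int -> Int) f:=List (c -> d) g:=a h:=List (Bool -> d)

Derivation:
step 1: unify e ~ List (Int -> Int)  [subst: {-} | 3 pending]
  bind e := List (Int -> Int)
step 2: unify f ~ List (c -> d)  [subst: {e:=List (Int -> Int)} | 2 pending]
  bind f := List (c -> d)
step 3: unify g ~ a  [subst: {e:=List (Int -> Int), f:=List (c -> d)} | 1 pending]
  bind g := a
step 4: unify h ~ List (Bool -> d)  [subst: {e:=List (Int -> Int), f:=List (c -> d), g:=a} | 0 pending]
  bind h := List (Bool -> d)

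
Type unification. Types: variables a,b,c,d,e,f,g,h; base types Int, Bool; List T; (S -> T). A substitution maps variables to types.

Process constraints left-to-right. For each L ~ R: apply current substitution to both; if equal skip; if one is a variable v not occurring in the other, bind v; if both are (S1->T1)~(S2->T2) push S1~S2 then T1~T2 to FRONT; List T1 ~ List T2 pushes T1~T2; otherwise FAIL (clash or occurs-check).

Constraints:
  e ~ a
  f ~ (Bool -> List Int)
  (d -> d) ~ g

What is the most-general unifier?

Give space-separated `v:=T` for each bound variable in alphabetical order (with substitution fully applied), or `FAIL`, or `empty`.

step 1: unify e ~ a  [subst: {-} | 2 pending]
  bind e := a
step 2: unify f ~ (Bool -> List Int)  [subst: {e:=a} | 1 pending]
  bind f := (Bool -> List Int)
step 3: unify (d -> d) ~ g  [subst: {e:=a, f:=(Bool -> List Int)} | 0 pending]
  bind g := (d -> d)

Answer: e:=a f:=(Bool -> List Int) g:=(d -> d)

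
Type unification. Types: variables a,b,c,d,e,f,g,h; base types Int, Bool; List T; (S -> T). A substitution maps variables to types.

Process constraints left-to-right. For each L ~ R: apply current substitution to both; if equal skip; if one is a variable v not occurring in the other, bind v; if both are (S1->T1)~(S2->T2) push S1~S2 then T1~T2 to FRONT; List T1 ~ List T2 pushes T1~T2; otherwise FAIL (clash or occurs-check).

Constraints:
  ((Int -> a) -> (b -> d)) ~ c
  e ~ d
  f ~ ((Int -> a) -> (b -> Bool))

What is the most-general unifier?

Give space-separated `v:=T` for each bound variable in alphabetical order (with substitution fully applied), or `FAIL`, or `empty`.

step 1: unify ((Int -> a) -> (b -> d)) ~ c  [subst: {-} | 2 pending]
  bind c := ((Int -> a) -> (b -> d))
step 2: unify e ~ d  [subst: {c:=((Int -> a) -> (b -> d))} | 1 pending]
  bind e := d
step 3: unify f ~ ((Int -> a) -> (b -> Bool))  [subst: {c:=((Int -> a) -> (b -> d)), e:=d} | 0 pending]
  bind f := ((Int -> a) -> (b -> Bool))

Answer: c:=((Int -> a) -> (b -> d)) e:=d f:=((Int -> a) -> (b -> Bool))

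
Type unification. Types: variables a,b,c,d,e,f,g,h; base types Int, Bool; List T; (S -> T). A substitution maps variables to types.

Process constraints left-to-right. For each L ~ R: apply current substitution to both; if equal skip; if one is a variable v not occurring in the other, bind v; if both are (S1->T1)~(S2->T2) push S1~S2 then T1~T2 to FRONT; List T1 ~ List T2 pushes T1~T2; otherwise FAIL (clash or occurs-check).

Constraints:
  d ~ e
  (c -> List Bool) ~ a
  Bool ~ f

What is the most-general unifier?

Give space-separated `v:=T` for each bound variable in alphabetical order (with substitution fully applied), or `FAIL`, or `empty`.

step 1: unify d ~ e  [subst: {-} | 2 pending]
  bind d := e
step 2: unify (c -> List Bool) ~ a  [subst: {d:=e} | 1 pending]
  bind a := (c -> List Bool)
step 3: unify Bool ~ f  [subst: {d:=e, a:=(c -> List Bool)} | 0 pending]
  bind f := Bool

Answer: a:=(c -> List Bool) d:=e f:=Bool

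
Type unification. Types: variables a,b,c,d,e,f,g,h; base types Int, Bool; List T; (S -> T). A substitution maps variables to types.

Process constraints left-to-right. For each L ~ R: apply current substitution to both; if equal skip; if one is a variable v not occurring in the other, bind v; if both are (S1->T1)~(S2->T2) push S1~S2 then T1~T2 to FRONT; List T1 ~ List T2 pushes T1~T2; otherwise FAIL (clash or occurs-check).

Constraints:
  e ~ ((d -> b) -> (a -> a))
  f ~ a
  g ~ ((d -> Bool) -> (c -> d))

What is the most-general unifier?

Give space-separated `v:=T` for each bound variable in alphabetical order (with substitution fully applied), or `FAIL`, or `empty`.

Answer: e:=((d -> b) -> (a -> a)) f:=a g:=((d -> Bool) -> (c -> d))

Derivation:
step 1: unify e ~ ((d -> b) -> (a -> a))  [subst: {-} | 2 pending]
  bind e := ((d -> b) -> (a -> a))
step 2: unify f ~ a  [subst: {e:=((d -> b) -> (a -> a))} | 1 pending]
  bind f := a
step 3: unify g ~ ((d -> Bool) -> (c -> d))  [subst: {e:=((d -> b) -> (a -> a)), f:=a} | 0 pending]
  bind g := ((d -> Bool) -> (c -> d))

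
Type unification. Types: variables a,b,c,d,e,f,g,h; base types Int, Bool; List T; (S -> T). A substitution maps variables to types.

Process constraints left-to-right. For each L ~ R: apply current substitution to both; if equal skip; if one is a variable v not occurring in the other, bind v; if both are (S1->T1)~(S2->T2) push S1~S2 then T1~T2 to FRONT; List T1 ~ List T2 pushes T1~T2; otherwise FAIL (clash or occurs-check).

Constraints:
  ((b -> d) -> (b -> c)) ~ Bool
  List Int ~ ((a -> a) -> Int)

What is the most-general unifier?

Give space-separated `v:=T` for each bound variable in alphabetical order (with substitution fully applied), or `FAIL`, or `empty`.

Answer: FAIL

Derivation:
step 1: unify ((b -> d) -> (b -> c)) ~ Bool  [subst: {-} | 1 pending]
  clash: ((b -> d) -> (b -> c)) vs Bool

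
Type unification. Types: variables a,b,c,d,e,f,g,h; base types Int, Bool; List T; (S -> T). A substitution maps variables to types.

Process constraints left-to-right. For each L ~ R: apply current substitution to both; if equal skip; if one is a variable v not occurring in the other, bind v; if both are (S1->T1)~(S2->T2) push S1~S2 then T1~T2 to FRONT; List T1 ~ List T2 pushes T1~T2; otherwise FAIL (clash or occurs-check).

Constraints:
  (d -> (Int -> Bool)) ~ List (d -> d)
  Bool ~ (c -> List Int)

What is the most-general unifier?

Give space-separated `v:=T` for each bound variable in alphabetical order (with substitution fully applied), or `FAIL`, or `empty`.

step 1: unify (d -> (Int -> Bool)) ~ List (d -> d)  [subst: {-} | 1 pending]
  clash: (d -> (Int -> Bool)) vs List (d -> d)

Answer: FAIL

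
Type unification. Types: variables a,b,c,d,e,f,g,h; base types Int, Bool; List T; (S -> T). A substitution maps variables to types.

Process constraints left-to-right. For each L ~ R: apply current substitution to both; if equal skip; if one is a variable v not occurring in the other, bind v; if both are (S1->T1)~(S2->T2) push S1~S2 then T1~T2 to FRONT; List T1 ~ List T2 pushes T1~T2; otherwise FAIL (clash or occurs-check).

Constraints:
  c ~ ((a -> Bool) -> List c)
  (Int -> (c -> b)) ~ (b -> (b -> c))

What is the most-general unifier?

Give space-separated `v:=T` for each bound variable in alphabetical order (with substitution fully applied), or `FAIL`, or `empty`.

Answer: FAIL

Derivation:
step 1: unify c ~ ((a -> Bool) -> List c)  [subst: {-} | 1 pending]
  occurs-check fail: c in ((a -> Bool) -> List c)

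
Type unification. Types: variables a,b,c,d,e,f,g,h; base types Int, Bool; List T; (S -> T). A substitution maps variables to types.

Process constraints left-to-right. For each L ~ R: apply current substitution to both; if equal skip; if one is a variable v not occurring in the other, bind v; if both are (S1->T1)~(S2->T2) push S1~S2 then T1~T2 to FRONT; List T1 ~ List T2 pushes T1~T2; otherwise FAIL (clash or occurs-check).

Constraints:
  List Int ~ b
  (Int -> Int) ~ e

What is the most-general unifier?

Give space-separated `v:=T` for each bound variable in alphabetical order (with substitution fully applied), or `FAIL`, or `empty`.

step 1: unify List Int ~ b  [subst: {-} | 1 pending]
  bind b := List Int
step 2: unify (Int -> Int) ~ e  [subst: {b:=List Int} | 0 pending]
  bind e := (Int -> Int)

Answer: b:=List Int e:=(Int -> Int)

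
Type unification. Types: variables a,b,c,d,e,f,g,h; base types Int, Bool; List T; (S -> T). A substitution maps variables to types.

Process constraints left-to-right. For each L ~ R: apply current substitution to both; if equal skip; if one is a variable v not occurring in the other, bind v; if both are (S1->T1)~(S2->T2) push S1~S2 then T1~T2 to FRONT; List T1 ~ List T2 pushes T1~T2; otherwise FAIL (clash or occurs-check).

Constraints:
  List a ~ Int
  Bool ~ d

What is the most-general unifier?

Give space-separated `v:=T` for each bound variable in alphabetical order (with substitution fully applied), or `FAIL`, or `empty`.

step 1: unify List a ~ Int  [subst: {-} | 1 pending]
  clash: List a vs Int

Answer: FAIL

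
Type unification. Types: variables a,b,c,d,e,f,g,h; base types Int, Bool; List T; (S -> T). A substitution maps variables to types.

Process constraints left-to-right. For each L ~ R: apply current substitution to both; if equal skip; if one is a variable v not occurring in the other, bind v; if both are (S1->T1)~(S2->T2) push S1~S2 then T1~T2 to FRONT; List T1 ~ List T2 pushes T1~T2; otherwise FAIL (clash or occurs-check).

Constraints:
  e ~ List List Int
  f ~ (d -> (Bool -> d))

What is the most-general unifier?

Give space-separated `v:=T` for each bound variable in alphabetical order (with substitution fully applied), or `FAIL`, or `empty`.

Answer: e:=List List Int f:=(d -> (Bool -> d))

Derivation:
step 1: unify e ~ List List Int  [subst: {-} | 1 pending]
  bind e := List List Int
step 2: unify f ~ (d -> (Bool -> d))  [subst: {e:=List List Int} | 0 pending]
  bind f := (d -> (Bool -> d))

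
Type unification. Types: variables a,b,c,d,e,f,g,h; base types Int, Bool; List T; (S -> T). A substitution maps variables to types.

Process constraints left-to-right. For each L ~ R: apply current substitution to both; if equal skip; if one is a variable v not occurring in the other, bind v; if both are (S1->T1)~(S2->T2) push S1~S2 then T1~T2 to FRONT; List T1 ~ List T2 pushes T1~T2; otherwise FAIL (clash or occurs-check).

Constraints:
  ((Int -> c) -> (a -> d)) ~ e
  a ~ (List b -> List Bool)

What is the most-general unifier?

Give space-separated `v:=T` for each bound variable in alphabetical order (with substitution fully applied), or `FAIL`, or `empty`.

step 1: unify ((Int -> c) -> (a -> d)) ~ e  [subst: {-} | 1 pending]
  bind e := ((Int -> c) -> (a -> d))
step 2: unify a ~ (List b -> List Bool)  [subst: {e:=((Int -> c) -> (a -> d))} | 0 pending]
  bind a := (List b -> List Bool)

Answer: a:=(List b -> List Bool) e:=((Int -> c) -> ((List b -> List Bool) -> d))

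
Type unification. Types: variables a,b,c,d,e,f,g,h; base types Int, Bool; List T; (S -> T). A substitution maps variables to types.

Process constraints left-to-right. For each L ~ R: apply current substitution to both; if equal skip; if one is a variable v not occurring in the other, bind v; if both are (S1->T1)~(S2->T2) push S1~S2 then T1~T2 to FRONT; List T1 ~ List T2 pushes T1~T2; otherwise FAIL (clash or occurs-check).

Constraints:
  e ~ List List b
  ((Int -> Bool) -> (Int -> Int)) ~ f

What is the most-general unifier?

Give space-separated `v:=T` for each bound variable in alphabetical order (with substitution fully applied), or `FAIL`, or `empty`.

step 1: unify e ~ List List b  [subst: {-} | 1 pending]
  bind e := List List b
step 2: unify ((Int -> Bool) -> (Int -> Int)) ~ f  [subst: {e:=List List b} | 0 pending]
  bind f := ((Int -> Bool) -> (Int -> Int))

Answer: e:=List List b f:=((Int -> Bool) -> (Int -> Int))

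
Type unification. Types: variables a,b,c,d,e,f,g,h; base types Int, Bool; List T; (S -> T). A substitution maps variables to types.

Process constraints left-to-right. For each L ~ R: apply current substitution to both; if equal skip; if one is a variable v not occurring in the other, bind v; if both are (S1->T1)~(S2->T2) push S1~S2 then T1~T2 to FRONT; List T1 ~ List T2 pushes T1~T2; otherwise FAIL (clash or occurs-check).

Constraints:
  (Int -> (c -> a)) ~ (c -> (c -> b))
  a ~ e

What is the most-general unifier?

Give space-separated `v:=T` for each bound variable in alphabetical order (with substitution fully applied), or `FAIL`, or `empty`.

Answer: a:=e b:=e c:=Int

Derivation:
step 1: unify (Int -> (c -> a)) ~ (c -> (c -> b))  [subst: {-} | 1 pending]
  -> decompose arrow: push Int~c, (c -> a)~(c -> b)
step 2: unify Int ~ c  [subst: {-} | 2 pending]
  bind c := Int
step 3: unify (Int -> a) ~ (Int -> b)  [subst: {c:=Int} | 1 pending]
  -> decompose arrow: push Int~Int, a~b
step 4: unify Int ~ Int  [subst: {c:=Int} | 2 pending]
  -> identical, skip
step 5: unify a ~ b  [subst: {c:=Int} | 1 pending]
  bind a := b
step 6: unify b ~ e  [subst: {c:=Int, a:=b} | 0 pending]
  bind b := e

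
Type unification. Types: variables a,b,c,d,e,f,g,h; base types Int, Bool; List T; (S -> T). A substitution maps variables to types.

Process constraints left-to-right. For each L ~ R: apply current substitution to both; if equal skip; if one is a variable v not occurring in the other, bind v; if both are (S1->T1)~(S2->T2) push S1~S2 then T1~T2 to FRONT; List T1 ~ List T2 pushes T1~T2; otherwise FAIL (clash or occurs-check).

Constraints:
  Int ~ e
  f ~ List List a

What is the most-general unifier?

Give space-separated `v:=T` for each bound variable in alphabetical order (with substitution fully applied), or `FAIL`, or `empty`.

step 1: unify Int ~ e  [subst: {-} | 1 pending]
  bind e := Int
step 2: unify f ~ List List a  [subst: {e:=Int} | 0 pending]
  bind f := List List a

Answer: e:=Int f:=List List a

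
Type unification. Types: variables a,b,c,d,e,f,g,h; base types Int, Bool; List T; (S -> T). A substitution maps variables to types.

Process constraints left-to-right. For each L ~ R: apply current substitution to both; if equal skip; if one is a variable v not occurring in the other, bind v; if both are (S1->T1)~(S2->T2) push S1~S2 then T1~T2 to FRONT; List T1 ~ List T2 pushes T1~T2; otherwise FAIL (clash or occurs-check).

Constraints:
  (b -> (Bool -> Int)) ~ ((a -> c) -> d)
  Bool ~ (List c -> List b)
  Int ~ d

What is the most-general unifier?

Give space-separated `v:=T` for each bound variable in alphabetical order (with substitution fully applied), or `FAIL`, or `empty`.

step 1: unify (b -> (Bool -> Int)) ~ ((a -> c) -> d)  [subst: {-} | 2 pending]
  -> decompose arrow: push b~(a -> c), (Bool -> Int)~d
step 2: unify b ~ (a -> c)  [subst: {-} | 3 pending]
  bind b := (a -> c)
step 3: unify (Bool -> Int) ~ d  [subst: {b:=(a -> c)} | 2 pending]
  bind d := (Bool -> Int)
step 4: unify Bool ~ (List c -> List (a -> c))  [subst: {b:=(a -> c), d:=(Bool -> Int)} | 1 pending]
  clash: Bool vs (List c -> List (a -> c))

Answer: FAIL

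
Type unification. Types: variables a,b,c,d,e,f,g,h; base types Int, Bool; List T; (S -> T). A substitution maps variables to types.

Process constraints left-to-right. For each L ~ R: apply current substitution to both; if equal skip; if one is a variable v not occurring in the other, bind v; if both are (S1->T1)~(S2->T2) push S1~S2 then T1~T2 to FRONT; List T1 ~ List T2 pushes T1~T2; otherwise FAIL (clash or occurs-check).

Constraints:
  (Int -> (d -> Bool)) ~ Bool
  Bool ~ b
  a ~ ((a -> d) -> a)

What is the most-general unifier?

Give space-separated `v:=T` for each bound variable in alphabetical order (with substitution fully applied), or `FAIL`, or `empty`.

step 1: unify (Int -> (d -> Bool)) ~ Bool  [subst: {-} | 2 pending]
  clash: (Int -> (d -> Bool)) vs Bool

Answer: FAIL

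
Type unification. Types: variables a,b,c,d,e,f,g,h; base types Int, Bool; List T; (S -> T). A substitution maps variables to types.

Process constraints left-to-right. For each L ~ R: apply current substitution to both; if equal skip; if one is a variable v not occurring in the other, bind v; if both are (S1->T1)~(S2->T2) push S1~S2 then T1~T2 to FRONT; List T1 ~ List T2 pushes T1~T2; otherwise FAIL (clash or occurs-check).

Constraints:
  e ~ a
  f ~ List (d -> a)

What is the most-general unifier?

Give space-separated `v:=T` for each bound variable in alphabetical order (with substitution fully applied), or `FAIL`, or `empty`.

Answer: e:=a f:=List (d -> a)

Derivation:
step 1: unify e ~ a  [subst: {-} | 1 pending]
  bind e := a
step 2: unify f ~ List (d -> a)  [subst: {e:=a} | 0 pending]
  bind f := List (d -> a)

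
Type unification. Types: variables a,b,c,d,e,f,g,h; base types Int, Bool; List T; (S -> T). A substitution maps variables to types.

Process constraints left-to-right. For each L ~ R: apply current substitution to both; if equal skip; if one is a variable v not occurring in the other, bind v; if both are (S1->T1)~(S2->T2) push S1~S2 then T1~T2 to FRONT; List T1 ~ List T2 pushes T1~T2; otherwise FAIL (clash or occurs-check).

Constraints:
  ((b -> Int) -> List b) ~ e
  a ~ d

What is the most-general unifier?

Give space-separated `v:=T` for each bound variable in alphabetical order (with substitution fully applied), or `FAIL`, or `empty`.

Answer: a:=d e:=((b -> Int) -> List b)

Derivation:
step 1: unify ((b -> Int) -> List b) ~ e  [subst: {-} | 1 pending]
  bind e := ((b -> Int) -> List b)
step 2: unify a ~ d  [subst: {e:=((b -> Int) -> List b)} | 0 pending]
  bind a := d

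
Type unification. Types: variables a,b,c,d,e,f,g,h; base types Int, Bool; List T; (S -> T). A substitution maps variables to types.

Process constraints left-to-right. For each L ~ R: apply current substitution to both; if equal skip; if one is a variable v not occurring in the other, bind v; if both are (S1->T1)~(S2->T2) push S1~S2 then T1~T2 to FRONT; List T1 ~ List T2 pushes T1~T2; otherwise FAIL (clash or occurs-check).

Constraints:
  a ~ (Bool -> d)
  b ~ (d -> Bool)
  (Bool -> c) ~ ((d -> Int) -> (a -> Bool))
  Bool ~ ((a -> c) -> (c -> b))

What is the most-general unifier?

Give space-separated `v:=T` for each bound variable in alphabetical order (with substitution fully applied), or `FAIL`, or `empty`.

step 1: unify a ~ (Bool -> d)  [subst: {-} | 3 pending]
  bind a := (Bool -> d)
step 2: unify b ~ (d -> Bool)  [subst: {a:=(Bool -> d)} | 2 pending]
  bind b := (d -> Bool)
step 3: unify (Bool -> c) ~ ((d -> Int) -> ((Bool -> d) -> Bool))  [subst: {a:=(Bool -> d), b:=(d -> Bool)} | 1 pending]
  -> decompose arrow: push Bool~(d -> Int), c~((Bool -> d) -> Bool)
step 4: unify Bool ~ (d -> Int)  [subst: {a:=(Bool -> d), b:=(d -> Bool)} | 2 pending]
  clash: Bool vs (d -> Int)

Answer: FAIL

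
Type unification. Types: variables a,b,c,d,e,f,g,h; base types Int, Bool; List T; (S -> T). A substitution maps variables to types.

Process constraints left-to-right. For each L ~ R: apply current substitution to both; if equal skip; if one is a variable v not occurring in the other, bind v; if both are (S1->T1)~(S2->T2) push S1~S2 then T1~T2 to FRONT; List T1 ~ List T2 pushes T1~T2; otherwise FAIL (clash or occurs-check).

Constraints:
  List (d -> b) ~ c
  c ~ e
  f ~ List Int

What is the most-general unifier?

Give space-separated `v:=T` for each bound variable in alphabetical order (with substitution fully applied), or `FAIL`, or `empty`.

step 1: unify List (d -> b) ~ c  [subst: {-} | 2 pending]
  bind c := List (d -> b)
step 2: unify List (d -> b) ~ e  [subst: {c:=List (d -> b)} | 1 pending]
  bind e := List (d -> b)
step 3: unify f ~ List Int  [subst: {c:=List (d -> b), e:=List (d -> b)} | 0 pending]
  bind f := List Int

Answer: c:=List (d -> b) e:=List (d -> b) f:=List Int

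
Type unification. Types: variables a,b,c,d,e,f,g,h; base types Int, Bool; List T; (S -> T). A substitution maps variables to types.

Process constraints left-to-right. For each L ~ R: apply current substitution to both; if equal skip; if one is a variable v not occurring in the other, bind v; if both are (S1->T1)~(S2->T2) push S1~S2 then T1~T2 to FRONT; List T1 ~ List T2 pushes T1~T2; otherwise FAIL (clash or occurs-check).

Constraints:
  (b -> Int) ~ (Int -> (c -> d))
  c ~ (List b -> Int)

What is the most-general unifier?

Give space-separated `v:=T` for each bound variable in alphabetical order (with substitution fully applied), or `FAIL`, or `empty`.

Answer: FAIL

Derivation:
step 1: unify (b -> Int) ~ (Int -> (c -> d))  [subst: {-} | 1 pending]
  -> decompose arrow: push b~Int, Int~(c -> d)
step 2: unify b ~ Int  [subst: {-} | 2 pending]
  bind b := Int
step 3: unify Int ~ (c -> d)  [subst: {b:=Int} | 1 pending]
  clash: Int vs (c -> d)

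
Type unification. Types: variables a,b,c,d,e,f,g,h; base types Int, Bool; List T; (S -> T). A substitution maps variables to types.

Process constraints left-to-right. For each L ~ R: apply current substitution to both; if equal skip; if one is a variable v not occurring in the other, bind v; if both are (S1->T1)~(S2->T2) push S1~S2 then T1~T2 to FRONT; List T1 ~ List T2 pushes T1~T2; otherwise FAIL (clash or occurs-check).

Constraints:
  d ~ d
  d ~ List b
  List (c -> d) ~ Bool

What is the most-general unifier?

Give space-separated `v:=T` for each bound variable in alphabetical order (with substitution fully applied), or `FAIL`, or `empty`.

step 1: unify d ~ d  [subst: {-} | 2 pending]
  -> identical, skip
step 2: unify d ~ List b  [subst: {-} | 1 pending]
  bind d := List b
step 3: unify List (c -> List b) ~ Bool  [subst: {d:=List b} | 0 pending]
  clash: List (c -> List b) vs Bool

Answer: FAIL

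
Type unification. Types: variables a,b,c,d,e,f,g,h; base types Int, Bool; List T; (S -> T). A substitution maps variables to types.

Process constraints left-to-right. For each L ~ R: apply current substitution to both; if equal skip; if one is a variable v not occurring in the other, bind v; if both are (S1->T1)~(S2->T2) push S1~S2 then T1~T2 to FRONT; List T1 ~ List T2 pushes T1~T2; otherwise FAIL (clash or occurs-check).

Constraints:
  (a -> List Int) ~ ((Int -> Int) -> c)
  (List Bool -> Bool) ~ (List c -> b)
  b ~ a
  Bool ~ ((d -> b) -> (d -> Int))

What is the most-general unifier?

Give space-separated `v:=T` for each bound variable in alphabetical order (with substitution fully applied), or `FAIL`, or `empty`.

step 1: unify (a -> List Int) ~ ((Int -> Int) -> c)  [subst: {-} | 3 pending]
  -> decompose arrow: push a~(Int -> Int), List Int~c
step 2: unify a ~ (Int -> Int)  [subst: {-} | 4 pending]
  bind a := (Int -> Int)
step 3: unify List Int ~ c  [subst: {a:=(Int -> Int)} | 3 pending]
  bind c := List Int
step 4: unify (List Bool -> Bool) ~ (List List Int -> b)  [subst: {a:=(Int -> Int), c:=List Int} | 2 pending]
  -> decompose arrow: push List Bool~List List Int, Bool~b
step 5: unify List Bool ~ List List Int  [subst: {a:=(Int -> Int), c:=List Int} | 3 pending]
  -> decompose List: push Bool~List Int
step 6: unify Bool ~ List Int  [subst: {a:=(Int -> Int), c:=List Int} | 3 pending]
  clash: Bool vs List Int

Answer: FAIL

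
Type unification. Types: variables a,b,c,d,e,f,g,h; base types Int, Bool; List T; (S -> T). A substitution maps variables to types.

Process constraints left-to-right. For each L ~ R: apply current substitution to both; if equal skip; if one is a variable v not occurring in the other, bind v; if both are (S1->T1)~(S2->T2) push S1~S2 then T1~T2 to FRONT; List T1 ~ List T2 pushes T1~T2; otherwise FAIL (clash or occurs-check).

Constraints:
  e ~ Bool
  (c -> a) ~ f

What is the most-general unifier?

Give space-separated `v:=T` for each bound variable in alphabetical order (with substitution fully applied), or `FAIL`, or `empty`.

Answer: e:=Bool f:=(c -> a)

Derivation:
step 1: unify e ~ Bool  [subst: {-} | 1 pending]
  bind e := Bool
step 2: unify (c -> a) ~ f  [subst: {e:=Bool} | 0 pending]
  bind f := (c -> a)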